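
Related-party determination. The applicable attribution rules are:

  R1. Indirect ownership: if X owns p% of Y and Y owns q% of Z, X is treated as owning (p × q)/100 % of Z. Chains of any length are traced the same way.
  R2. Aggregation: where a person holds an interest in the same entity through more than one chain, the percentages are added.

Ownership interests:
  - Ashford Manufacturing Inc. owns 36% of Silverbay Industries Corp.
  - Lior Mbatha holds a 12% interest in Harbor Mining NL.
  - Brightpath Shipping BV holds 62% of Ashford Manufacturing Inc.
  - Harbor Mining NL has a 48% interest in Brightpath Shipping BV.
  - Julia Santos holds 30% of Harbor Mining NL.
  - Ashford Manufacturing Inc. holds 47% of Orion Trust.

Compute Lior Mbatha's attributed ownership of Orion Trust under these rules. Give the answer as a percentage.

Chain via Harbor Mining NL → Brightpath Shipping BV → Ashford Manufacturing Inc. (R1): 12% × 48% × 62% × 47% = 1.678464% of Orion Trust.

1.678464%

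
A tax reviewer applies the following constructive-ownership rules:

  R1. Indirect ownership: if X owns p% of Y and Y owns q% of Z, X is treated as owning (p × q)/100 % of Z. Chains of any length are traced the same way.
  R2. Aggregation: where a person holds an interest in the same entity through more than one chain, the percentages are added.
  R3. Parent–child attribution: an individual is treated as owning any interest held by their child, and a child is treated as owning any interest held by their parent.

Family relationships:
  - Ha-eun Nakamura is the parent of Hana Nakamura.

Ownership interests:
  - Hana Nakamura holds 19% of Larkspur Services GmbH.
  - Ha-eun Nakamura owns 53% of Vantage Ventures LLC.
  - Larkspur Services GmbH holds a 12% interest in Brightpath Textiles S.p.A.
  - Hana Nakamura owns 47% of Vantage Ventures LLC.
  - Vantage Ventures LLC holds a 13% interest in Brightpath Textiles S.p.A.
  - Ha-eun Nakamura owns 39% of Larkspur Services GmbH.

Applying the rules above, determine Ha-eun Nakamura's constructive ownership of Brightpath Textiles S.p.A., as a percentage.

19.96%

By parent–child attribution (R3), Ha-eun Nakamura is treated as also owning Hana Nakamura's interest in Vantage Ventures LLC, giving 53% + 47% = 100%.
By parent–child attribution (R3), Ha-eun Nakamura is treated as also owning Hana Nakamura's interest in Larkspur Services GmbH, giving 39% + 19% = 58%.
Chain via Vantage Ventures LLC (R1): 100% × 13% = 13% of Brightpath Textiles S.p.A.
Chain via Larkspur Services GmbH (R1): 58% × 12% = 6.96% of Brightpath Textiles S.p.A.
Aggregating (R2): 13% + 6.96% = 19.96%.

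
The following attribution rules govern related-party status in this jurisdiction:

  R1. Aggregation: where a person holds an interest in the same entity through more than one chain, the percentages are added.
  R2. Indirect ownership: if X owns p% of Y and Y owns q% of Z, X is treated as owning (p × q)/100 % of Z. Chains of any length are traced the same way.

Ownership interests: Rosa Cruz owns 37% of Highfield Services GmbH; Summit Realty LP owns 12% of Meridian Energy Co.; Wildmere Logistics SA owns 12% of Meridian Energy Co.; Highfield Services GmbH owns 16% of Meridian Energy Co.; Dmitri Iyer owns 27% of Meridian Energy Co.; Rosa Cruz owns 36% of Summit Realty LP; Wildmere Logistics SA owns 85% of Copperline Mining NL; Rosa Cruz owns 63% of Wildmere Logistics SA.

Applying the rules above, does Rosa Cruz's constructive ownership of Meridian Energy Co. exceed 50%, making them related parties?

No

Chain via Wildmere Logistics SA (R2): 63% × 12% = 7.56% of Meridian Energy Co.
Chain via Summit Realty LP (R2): 36% × 12% = 4.32% of Meridian Energy Co.
Chain via Highfield Services GmbH (R2): 37% × 16% = 5.92% of Meridian Energy Co.
Aggregating (R1): 7.56% + 4.32% + 5.92% = 17.8%.
17.8% does not exceed the 50% threshold, so Rosa is not a related party to Meridian Energy Co.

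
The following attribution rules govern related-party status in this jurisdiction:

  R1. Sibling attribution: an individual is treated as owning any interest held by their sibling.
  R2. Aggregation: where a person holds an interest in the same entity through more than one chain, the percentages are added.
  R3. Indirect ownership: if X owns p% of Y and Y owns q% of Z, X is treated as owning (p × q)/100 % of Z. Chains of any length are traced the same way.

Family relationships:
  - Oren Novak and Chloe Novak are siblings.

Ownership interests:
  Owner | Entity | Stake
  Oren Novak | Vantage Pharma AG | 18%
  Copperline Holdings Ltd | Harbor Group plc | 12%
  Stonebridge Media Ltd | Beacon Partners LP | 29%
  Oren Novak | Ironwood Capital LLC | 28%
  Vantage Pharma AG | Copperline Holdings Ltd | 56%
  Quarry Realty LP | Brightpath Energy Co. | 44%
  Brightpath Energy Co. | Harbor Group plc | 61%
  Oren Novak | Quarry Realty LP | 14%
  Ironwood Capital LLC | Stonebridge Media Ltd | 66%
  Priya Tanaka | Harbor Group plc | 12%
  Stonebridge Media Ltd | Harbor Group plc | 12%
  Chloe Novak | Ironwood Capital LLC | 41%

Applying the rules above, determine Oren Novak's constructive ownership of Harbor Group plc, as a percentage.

By sibling attribution (R1), Oren Novak is treated as also owning Chloe Novak's interest in Ironwood Capital LLC, giving 28% + 41% = 69%.
Chain via Ironwood Capital LLC → Stonebridge Media Ltd (R3): 69% × 66% × 12% = 5.4648% of Harbor Group plc.
Chain via Vantage Pharma AG → Copperline Holdings Ltd (R3): 18% × 56% × 12% = 1.2096% of Harbor Group plc.
Chain via Quarry Realty LP → Brightpath Energy Co. (R3): 14% × 44% × 61% = 3.7576% of Harbor Group plc.
Aggregating (R2): 5.4648% + 1.2096% + 3.7576% = 10.432%.

10.432%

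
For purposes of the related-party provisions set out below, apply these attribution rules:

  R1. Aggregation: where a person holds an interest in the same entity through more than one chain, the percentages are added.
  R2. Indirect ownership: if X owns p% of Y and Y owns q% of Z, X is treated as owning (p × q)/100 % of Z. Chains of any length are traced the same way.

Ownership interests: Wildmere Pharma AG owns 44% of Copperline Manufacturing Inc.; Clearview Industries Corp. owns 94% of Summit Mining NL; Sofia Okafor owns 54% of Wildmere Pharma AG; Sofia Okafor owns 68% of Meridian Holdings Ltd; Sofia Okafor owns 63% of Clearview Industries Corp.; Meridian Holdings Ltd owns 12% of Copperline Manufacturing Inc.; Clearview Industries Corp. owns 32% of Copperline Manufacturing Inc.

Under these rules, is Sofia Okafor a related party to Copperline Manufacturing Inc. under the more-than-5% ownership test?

Yes

Chain via Meridian Holdings Ltd (R2): 68% × 12% = 8.16% of Copperline Manufacturing Inc.
Chain via Wildmere Pharma AG (R2): 54% × 44% = 23.76% of Copperline Manufacturing Inc.
Chain via Clearview Industries Corp. (R2): 63% × 32% = 20.16% of Copperline Manufacturing Inc.
Aggregating (R1): 8.16% + 23.76% + 20.16% = 52.08%.
52.08% exceeds the 5% threshold, so Sofia is a related party to Copperline Manufacturing Inc.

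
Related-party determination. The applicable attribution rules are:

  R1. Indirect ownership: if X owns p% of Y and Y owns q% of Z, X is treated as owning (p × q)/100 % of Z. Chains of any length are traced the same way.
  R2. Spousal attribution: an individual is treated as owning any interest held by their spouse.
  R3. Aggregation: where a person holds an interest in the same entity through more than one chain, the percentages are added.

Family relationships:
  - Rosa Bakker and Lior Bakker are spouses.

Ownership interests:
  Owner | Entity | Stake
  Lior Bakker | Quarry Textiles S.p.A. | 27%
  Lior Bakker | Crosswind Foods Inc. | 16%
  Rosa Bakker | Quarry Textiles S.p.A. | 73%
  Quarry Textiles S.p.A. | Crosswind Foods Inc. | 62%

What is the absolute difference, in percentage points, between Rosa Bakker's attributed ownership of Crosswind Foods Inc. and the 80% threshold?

By spousal attribution (R2), Rosa Bakker is treated as also owning Lior Bakker's interest in Quarry Textiles S.p.A, giving 73% + 27% = 100%.
By spousal attribution (R2), Rosa Bakker is treated as owning Lior Bakker's 16% interest in Crosswind Foods Inc.
Chain via Quarry Textiles S.p.A. (R1): 100% × 62% = 62% of Crosswind Foods Inc.
Direct interest in Crosswind Foods Inc: 16%.
Aggregating (R3): 62% + 16% = 78%.
78% falls short of the 80% threshold by 2 percentage points.

2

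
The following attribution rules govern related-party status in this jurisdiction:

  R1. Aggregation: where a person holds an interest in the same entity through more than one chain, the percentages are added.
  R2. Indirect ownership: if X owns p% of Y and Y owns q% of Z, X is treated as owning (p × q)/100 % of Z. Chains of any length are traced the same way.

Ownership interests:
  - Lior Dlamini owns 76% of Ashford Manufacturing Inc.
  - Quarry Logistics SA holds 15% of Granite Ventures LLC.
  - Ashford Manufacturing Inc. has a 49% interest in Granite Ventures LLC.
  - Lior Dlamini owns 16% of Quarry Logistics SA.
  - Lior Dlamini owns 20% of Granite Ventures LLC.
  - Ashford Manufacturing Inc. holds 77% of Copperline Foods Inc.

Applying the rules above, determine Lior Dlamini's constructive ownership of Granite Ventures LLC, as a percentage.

59.64%

Chain via Ashford Manufacturing Inc. (R2): 76% × 49% = 37.24% of Granite Ventures LLC.
Chain via Quarry Logistics SA (R2): 16% × 15% = 2.4% of Granite Ventures LLC.
Direct interest in Granite Ventures LLC: 20%.
Aggregating (R1): 37.24% + 2.4% + 20% = 59.64%.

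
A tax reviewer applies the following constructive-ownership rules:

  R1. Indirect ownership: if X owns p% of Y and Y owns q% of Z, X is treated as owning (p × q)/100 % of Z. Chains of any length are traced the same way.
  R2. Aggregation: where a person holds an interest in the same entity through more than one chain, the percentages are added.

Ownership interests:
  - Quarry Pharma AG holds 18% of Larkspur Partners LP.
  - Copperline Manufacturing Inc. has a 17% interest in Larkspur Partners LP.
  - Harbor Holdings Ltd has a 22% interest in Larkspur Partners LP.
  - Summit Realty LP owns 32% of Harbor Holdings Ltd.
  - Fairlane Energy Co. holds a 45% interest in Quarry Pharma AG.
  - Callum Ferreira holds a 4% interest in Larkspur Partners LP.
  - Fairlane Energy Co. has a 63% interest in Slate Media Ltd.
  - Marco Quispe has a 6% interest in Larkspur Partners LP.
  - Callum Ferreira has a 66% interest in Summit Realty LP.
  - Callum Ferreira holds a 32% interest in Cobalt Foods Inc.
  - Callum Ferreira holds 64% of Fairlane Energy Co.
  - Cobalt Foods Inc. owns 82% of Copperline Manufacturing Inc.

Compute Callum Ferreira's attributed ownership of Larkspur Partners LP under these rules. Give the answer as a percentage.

Chain via Cobalt Foods Inc. → Copperline Manufacturing Inc. (R1): 32% × 82% × 17% = 4.4608% of Larkspur Partners LP.
Chain via Fairlane Energy Co. → Quarry Pharma AG (R1): 64% × 45% × 18% = 5.184% of Larkspur Partners LP.
Chain via Summit Realty LP → Harbor Holdings Ltd (R1): 66% × 32% × 22% = 4.6464% of Larkspur Partners LP.
Direct interest in Larkspur Partners LP: 4%.
Aggregating (R2): 4.4608% + 5.184% + 4.6464% + 4% = 18.2912%.

18.2912%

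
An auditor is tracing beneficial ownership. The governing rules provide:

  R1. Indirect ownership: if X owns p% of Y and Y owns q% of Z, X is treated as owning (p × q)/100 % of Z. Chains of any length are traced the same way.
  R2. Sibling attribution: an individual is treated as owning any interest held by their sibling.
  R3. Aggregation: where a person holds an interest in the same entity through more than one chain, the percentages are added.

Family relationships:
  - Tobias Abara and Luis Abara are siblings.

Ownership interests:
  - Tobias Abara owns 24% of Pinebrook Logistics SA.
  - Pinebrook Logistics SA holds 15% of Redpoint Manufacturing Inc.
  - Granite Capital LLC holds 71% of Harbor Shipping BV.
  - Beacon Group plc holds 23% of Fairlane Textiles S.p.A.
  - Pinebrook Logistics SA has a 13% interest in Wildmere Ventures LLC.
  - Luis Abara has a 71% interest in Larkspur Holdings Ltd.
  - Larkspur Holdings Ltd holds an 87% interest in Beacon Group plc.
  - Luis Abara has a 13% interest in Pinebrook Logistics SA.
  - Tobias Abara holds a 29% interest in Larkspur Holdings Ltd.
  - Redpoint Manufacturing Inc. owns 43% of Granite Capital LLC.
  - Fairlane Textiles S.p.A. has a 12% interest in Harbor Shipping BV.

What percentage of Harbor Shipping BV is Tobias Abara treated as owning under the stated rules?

4.095615%

By sibling attribution (R2), Tobias Abara is treated as also owning Luis Abara's interest in Pinebrook Logistics SA, giving 24% + 13% = 37%.
By sibling attribution (R2), Tobias Abara is treated as also owning Luis Abara's interest in Larkspur Holdings Ltd, giving 29% + 71% = 100%.
Chain via Pinebrook Logistics SA → Redpoint Manufacturing Inc. → Granite Capital LLC (R1): 37% × 15% × 43% × 71% = 1.694415% of Harbor Shipping BV.
Chain via Larkspur Holdings Ltd → Beacon Group plc → Fairlane Textiles S.p.A. (R1): 100% × 87% × 23% × 12% = 2.4012% of Harbor Shipping BV.
Aggregating (R3): 1.694415% + 2.4012% = 4.095615%.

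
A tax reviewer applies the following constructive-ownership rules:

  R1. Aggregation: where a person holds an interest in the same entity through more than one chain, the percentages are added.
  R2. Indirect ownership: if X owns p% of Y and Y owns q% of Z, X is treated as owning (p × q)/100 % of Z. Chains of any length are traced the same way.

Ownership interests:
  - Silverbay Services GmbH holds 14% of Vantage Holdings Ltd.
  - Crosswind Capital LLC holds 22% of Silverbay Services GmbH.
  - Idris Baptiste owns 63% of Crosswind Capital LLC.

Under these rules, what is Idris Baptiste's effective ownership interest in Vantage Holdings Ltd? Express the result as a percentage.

Chain via Crosswind Capital LLC → Silverbay Services GmbH (R2): 63% × 22% × 14% = 1.9404% of Vantage Holdings Ltd.

1.9404%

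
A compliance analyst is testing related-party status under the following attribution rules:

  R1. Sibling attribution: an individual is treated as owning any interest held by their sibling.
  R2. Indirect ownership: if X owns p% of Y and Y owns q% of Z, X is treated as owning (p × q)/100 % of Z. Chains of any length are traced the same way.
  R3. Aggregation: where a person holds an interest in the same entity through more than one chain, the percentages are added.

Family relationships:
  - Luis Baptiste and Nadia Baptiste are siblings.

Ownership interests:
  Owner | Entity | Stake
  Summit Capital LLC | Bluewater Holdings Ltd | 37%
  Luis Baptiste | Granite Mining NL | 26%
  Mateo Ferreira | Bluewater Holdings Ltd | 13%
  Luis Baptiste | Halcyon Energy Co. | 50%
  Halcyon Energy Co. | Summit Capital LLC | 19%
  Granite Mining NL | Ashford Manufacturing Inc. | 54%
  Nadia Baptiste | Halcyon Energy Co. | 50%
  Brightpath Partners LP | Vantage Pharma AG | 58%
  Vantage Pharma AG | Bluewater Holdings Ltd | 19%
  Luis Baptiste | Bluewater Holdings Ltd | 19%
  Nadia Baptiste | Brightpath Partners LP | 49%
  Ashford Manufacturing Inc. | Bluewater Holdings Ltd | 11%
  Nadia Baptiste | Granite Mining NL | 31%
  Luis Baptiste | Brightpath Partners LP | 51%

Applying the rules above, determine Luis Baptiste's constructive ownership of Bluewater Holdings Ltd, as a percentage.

By sibling attribution (R1), Luis Baptiste is treated as also owning Nadia Baptiste's interest in Halcyon Energy Co, giving 50% + 50% = 100%.
By sibling attribution (R1), Luis Baptiste is treated as also owning Nadia Baptiste's interest in Brightpath Partners LP, giving 51% + 49% = 100%.
By sibling attribution (R1), Luis Baptiste is treated as also owning Nadia Baptiste's interest in Granite Mining NL, giving 26% + 31% = 57%.
Chain via Halcyon Energy Co. → Summit Capital LLC (R2): 100% × 19% × 37% = 7.03% of Bluewater Holdings Ltd.
Chain via Brightpath Partners LP → Vantage Pharma AG (R2): 100% × 58% × 19% = 11.02% of Bluewater Holdings Ltd.
Chain via Granite Mining NL → Ashford Manufacturing Inc. (R2): 57% × 54% × 11% = 3.3858% of Bluewater Holdings Ltd.
Direct interest in Bluewater Holdings Ltd: 19%.
Aggregating (R3): 7.03% + 11.02% + 3.3858% + 19% = 40.4358%.

40.4358%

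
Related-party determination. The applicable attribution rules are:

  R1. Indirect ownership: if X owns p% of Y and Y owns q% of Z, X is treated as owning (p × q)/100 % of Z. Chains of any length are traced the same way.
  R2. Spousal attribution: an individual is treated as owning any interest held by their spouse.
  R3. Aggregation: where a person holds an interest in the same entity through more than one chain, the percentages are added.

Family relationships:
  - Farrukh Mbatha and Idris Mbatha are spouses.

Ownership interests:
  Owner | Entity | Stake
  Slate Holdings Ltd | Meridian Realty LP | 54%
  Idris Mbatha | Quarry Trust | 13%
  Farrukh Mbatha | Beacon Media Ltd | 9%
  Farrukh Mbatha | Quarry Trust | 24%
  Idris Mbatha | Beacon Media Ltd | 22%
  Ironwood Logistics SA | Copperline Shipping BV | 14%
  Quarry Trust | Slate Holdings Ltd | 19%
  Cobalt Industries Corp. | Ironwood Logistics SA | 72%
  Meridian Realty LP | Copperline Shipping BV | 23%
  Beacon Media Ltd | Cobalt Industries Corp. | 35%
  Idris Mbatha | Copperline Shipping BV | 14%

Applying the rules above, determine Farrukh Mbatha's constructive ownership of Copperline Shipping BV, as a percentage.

15.966806%

By spousal attribution (R2), Farrukh Mbatha is treated as also owning Idris Mbatha's interest in Beacon Media Ltd, giving 9% + 22% = 31%.
By spousal attribution (R2), Farrukh Mbatha is treated as also owning Idris Mbatha's interest in Quarry Trust, giving 24% + 13% = 37%.
By spousal attribution (R2), Farrukh Mbatha is treated as owning Idris Mbatha's 14% interest in Copperline Shipping BV.
Chain via Beacon Media Ltd → Cobalt Industries Corp. → Ironwood Logistics SA (R1): 31% × 35% × 72% × 14% = 1.09368% of Copperline Shipping BV.
Chain via Quarry Trust → Slate Holdings Ltd → Meridian Realty LP (R1): 37% × 19% × 54% × 23% = 0.873126% of Copperline Shipping BV.
Direct interest in Copperline Shipping BV: 14%.
Aggregating (R3): 1.09368% + 0.873126% + 14% = 15.966806%.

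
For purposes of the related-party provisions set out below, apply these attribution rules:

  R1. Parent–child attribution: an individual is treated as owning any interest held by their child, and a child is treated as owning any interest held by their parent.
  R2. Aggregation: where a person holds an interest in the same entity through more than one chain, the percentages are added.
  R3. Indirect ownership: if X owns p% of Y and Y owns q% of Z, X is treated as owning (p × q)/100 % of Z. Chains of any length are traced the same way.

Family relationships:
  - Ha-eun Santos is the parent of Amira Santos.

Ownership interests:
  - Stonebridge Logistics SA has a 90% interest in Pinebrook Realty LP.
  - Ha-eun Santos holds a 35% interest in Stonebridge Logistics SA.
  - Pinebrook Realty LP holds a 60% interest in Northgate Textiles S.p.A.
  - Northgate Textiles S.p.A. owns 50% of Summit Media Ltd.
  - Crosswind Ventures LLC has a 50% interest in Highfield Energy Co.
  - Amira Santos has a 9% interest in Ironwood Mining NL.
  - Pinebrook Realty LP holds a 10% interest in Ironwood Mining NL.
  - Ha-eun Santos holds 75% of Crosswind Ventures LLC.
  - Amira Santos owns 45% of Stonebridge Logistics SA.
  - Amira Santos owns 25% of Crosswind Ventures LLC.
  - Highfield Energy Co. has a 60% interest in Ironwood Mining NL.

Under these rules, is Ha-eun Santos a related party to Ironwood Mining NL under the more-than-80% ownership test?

No

By parent–child attribution (R1), Ha-eun Santos is treated as also owning Amira Santos's interest in Stonebridge Logistics SA, giving 35% + 45% = 80%.
By parent–child attribution (R1), Ha-eun Santos is treated as also owning Amira Santos's interest in Crosswind Ventures LLC, giving 75% + 25% = 100%.
By parent–child attribution (R1), Ha-eun Santos is treated as owning Amira Santos's 9% interest in Ironwood Mining NL.
Chain via Stonebridge Logistics SA → Pinebrook Realty LP (R3): 80% × 90% × 10% = 7.2% of Ironwood Mining NL.
Chain via Crosswind Ventures LLC → Highfield Energy Co. (R3): 100% × 50% × 60% = 30% of Ironwood Mining NL.
Direct interest in Ironwood Mining NL: 9%.
Aggregating (R2): 7.2% + 30% + 9% = 46.2%.
46.2% does not exceed the 80% threshold, so Ha-eun is not a related party to Ironwood Mining NL.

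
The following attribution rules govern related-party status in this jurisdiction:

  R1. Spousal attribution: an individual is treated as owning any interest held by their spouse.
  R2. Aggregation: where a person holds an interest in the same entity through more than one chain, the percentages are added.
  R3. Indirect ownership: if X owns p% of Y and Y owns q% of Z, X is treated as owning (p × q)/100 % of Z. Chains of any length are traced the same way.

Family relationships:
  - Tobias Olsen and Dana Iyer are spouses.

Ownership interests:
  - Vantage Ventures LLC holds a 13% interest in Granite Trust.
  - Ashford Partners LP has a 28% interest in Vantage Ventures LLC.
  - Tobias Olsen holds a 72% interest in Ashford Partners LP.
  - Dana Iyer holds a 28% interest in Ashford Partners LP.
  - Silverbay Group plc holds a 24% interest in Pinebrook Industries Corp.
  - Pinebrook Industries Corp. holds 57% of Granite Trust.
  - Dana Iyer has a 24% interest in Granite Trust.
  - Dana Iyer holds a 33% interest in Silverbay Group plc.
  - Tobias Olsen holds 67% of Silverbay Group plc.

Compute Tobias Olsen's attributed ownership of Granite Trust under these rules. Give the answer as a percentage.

By spousal attribution (R1), Tobias Olsen is treated as also owning Dana Iyer's interest in Silverbay Group plc, giving 67% + 33% = 100%.
By spousal attribution (R1), Tobias Olsen is treated as also owning Dana Iyer's interest in Ashford Partners LP, giving 72% + 28% = 100%.
By spousal attribution (R1), Tobias Olsen is treated as owning Dana Iyer's 24% interest in Granite Trust.
Chain via Silverbay Group plc → Pinebrook Industries Corp. (R3): 100% × 24% × 57% = 13.68% of Granite Trust.
Chain via Ashford Partners LP → Vantage Ventures LLC (R3): 100% × 28% × 13% = 3.64% of Granite Trust.
Direct interest in Granite Trust: 24%.
Aggregating (R2): 13.68% + 3.64% + 24% = 41.32%.

41.32%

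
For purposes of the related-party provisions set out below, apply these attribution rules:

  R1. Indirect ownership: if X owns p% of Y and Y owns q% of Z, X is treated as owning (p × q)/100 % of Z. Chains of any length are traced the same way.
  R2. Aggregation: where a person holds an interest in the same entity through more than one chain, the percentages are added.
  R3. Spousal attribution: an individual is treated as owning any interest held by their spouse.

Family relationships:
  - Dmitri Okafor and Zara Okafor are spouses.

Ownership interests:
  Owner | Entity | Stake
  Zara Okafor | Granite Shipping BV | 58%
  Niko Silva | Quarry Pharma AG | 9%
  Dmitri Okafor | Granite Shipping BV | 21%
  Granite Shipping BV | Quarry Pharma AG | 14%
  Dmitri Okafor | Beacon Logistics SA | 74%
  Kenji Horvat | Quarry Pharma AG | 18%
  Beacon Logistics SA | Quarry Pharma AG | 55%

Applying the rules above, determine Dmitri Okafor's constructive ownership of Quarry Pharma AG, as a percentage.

By spousal attribution (R3), Dmitri Okafor is treated as also owning Zara Okafor's interest in Granite Shipping BV, giving 21% + 58% = 79%.
Chain via Beacon Logistics SA (R1): 74% × 55% = 40.7% of Quarry Pharma AG.
Chain via Granite Shipping BV (R1): 79% × 14% = 11.06% of Quarry Pharma AG.
Aggregating (R2): 40.7% + 11.06% = 51.76%.

51.76%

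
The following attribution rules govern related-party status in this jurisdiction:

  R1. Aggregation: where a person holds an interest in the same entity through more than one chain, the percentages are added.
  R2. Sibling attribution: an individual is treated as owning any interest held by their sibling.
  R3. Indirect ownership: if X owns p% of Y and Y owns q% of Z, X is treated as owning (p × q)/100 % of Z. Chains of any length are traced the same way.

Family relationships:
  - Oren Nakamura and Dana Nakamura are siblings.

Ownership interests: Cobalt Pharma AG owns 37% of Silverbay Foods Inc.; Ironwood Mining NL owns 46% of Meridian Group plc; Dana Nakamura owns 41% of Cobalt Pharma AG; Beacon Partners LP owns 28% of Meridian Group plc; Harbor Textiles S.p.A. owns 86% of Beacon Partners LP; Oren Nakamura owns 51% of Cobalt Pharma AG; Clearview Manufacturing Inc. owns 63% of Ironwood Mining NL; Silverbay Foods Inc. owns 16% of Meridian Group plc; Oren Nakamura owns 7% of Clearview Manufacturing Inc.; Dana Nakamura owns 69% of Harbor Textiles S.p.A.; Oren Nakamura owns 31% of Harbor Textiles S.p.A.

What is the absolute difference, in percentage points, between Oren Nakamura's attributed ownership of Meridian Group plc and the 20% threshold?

11.555

By sibling attribution (R2), Oren Nakamura is treated as also owning Dana Nakamura's interest in Harbor Textiles S.p.A, giving 31% + 69% = 100%.
By sibling attribution (R2), Oren Nakamura is treated as also owning Dana Nakamura's interest in Cobalt Pharma AG, giving 51% + 41% = 92%.
Chain via Harbor Textiles S.p.A. → Beacon Partners LP (R3): 100% × 86% × 28% = 24.08% of Meridian Group plc.
Chain via Clearview Manufacturing Inc. → Ironwood Mining NL (R3): 7% × 63% × 46% = 2.0286% of Meridian Group plc.
Chain via Cobalt Pharma AG → Silverbay Foods Inc. (R3): 92% × 37% × 16% = 5.4464% of Meridian Group plc.
Aggregating (R1): 24.08% + 2.0286% + 5.4464% = 31.555%.
31.555% exceeds the 20% threshold by 11.555 percentage points.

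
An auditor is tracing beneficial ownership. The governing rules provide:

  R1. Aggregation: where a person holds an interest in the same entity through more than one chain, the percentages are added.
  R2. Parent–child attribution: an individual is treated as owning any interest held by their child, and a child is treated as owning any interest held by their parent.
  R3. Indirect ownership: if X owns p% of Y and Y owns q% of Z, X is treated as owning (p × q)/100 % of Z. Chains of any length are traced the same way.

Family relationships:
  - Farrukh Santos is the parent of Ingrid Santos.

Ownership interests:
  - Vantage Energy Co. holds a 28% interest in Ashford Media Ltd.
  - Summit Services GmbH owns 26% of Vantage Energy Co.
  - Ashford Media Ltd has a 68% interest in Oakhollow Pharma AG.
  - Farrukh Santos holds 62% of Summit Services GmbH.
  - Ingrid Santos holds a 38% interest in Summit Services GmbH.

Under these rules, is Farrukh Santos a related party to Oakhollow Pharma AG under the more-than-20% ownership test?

By parent–child attribution (R2), Farrukh Santos is treated as also owning Ingrid Santos's interest in Summit Services GmbH, giving 62% + 38% = 100%.
Chain via Summit Services GmbH → Vantage Energy Co. → Ashford Media Ltd (R3): 100% × 26% × 28% × 68% = 4.9504% of Oakhollow Pharma AG.
4.9504% does not exceed the 20% threshold, so Farrukh is not a related party to Oakhollow Pharma AG.

No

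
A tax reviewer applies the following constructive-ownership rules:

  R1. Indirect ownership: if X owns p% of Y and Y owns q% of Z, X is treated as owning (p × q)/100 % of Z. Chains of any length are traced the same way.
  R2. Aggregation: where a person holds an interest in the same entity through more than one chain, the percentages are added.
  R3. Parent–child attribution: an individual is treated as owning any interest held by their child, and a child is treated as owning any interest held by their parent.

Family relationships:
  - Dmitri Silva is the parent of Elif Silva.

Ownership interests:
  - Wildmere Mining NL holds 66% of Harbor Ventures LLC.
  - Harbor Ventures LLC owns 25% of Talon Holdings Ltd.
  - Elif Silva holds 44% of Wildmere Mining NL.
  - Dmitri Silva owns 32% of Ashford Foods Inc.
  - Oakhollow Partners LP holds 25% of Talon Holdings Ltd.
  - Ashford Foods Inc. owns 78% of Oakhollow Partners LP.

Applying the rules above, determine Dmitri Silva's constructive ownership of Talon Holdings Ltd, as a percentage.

By parent–child attribution (R3), Dmitri Silva is treated as owning Elif Silva's 44% interest in Wildmere Mining NL.
Chain via Ashford Foods Inc. → Oakhollow Partners LP (R1): 32% × 78% × 25% = 6.24% of Talon Holdings Ltd.
Chain via Wildmere Mining NL → Harbor Ventures LLC (R1): 44% × 66% × 25% = 7.26% of Talon Holdings Ltd.
Aggregating (R2): 6.24% + 7.26% = 13.5%.

13.5%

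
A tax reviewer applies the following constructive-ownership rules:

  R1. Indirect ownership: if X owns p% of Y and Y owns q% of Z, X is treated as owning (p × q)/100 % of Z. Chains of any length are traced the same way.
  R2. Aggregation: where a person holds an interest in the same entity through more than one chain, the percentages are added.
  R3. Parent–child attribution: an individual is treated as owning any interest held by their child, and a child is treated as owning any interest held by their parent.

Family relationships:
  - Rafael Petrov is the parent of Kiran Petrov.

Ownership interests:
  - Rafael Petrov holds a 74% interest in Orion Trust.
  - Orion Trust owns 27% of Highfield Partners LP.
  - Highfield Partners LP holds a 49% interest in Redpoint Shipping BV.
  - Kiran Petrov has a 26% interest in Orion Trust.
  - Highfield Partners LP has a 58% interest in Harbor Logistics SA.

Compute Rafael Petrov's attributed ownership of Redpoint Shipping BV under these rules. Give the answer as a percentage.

13.23%

By parent–child attribution (R3), Rafael Petrov is treated as also owning Kiran Petrov's interest in Orion Trust, giving 74% + 26% = 100%.
Chain via Orion Trust → Highfield Partners LP (R1): 100% × 27% × 49% = 13.23% of Redpoint Shipping BV.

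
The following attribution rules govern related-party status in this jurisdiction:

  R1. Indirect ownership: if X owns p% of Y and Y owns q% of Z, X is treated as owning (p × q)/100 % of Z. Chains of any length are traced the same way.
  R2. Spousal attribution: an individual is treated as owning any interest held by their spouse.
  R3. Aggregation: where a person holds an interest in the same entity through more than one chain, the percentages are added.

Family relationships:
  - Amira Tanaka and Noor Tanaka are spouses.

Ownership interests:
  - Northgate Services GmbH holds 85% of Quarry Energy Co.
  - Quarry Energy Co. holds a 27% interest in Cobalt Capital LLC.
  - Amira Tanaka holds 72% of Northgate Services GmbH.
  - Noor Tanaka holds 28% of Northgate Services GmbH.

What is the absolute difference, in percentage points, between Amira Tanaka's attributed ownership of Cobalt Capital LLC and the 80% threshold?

By spousal attribution (R2), Amira Tanaka is treated as also owning Noor Tanaka's interest in Northgate Services GmbH, giving 72% + 28% = 100%.
Chain via Northgate Services GmbH → Quarry Energy Co. (R1): 100% × 85% × 27% = 22.95% of Cobalt Capital LLC.
22.95% falls short of the 80% threshold by 57.05 percentage points.

57.05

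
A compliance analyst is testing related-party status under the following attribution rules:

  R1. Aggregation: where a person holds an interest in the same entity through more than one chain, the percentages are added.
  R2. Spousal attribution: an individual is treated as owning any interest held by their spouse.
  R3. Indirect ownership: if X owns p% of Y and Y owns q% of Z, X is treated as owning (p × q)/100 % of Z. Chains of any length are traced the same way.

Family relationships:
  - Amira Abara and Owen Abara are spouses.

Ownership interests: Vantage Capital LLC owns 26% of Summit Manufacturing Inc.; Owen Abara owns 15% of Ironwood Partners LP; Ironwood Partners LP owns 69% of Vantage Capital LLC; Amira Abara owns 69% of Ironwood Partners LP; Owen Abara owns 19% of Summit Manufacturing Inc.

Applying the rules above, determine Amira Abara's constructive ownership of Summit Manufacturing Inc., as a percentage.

34.0696%

By spousal attribution (R2), Amira Abara is treated as also owning Owen Abara's interest in Ironwood Partners LP, giving 69% + 15% = 84%.
By spousal attribution (R2), Amira Abara is treated as owning Owen Abara's 19% interest in Summit Manufacturing Inc.
Chain via Ironwood Partners LP → Vantage Capital LLC (R3): 84% × 69% × 26% = 15.0696% of Summit Manufacturing Inc.
Direct interest in Summit Manufacturing Inc: 19%.
Aggregating (R1): 15.0696% + 19% = 34.0696%.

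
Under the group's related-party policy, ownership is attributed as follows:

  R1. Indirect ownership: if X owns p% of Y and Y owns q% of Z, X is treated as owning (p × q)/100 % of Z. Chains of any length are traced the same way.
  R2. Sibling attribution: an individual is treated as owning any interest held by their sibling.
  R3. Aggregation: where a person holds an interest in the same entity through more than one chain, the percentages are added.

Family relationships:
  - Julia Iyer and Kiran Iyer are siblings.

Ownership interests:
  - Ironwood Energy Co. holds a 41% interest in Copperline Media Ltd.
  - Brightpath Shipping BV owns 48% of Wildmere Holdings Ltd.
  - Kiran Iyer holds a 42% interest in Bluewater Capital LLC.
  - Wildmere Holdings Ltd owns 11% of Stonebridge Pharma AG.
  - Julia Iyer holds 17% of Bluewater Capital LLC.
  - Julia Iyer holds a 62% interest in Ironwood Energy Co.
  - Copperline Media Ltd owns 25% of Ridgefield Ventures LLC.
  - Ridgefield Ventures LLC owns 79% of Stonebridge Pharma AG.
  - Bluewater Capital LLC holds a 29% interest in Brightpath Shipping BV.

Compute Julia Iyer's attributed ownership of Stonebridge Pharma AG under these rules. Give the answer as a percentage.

5.923858%

By sibling attribution (R2), Julia Iyer is treated as also owning Kiran Iyer's interest in Bluewater Capital LLC, giving 17% + 42% = 59%.
Chain via Ironwood Energy Co. → Copperline Media Ltd → Ridgefield Ventures LLC (R1): 62% × 41% × 25% × 79% = 5.02045% of Stonebridge Pharma AG.
Chain via Bluewater Capital LLC → Brightpath Shipping BV → Wildmere Holdings Ltd (R1): 59% × 29% × 48% × 11% = 0.903408% of Stonebridge Pharma AG.
Aggregating (R3): 5.02045% + 0.903408% = 5.923858%.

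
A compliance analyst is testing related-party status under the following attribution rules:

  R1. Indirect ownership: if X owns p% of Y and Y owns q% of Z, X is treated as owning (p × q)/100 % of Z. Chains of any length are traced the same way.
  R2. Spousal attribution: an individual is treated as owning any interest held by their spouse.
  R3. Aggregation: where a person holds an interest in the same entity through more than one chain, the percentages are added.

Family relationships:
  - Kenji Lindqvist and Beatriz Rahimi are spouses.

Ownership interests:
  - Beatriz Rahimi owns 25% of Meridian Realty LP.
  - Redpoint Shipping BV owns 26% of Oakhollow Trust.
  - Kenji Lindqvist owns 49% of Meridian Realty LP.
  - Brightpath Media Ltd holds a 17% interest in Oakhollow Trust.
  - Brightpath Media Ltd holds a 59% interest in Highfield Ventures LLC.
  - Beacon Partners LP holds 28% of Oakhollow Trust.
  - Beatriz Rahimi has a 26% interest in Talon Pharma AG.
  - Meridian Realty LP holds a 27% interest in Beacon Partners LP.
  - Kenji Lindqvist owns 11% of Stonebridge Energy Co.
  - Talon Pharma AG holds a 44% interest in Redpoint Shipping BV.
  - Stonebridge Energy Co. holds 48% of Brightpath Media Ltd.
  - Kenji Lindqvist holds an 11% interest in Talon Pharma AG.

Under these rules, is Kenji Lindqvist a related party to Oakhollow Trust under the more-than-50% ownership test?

By spousal attribution (R2), Kenji Lindqvist is treated as also owning Beatriz Rahimi's interest in Talon Pharma AG, giving 11% + 26% = 37%.
By spousal attribution (R2), Kenji Lindqvist is treated as also owning Beatriz Rahimi's interest in Meridian Realty LP, giving 49% + 25% = 74%.
Chain via Stonebridge Energy Co. → Brightpath Media Ltd (R1): 11% × 48% × 17% = 0.8976% of Oakhollow Trust.
Chain via Talon Pharma AG → Redpoint Shipping BV (R1): 37% × 44% × 26% = 4.2328% of Oakhollow Trust.
Chain via Meridian Realty LP → Beacon Partners LP (R1): 74% × 27% × 28% = 5.5944% of Oakhollow Trust.
Aggregating (R3): 0.8976% + 4.2328% + 5.5944% = 10.7248%.
10.7248% does not exceed the 50% threshold, so Kenji is not a related party to Oakhollow Trust.

No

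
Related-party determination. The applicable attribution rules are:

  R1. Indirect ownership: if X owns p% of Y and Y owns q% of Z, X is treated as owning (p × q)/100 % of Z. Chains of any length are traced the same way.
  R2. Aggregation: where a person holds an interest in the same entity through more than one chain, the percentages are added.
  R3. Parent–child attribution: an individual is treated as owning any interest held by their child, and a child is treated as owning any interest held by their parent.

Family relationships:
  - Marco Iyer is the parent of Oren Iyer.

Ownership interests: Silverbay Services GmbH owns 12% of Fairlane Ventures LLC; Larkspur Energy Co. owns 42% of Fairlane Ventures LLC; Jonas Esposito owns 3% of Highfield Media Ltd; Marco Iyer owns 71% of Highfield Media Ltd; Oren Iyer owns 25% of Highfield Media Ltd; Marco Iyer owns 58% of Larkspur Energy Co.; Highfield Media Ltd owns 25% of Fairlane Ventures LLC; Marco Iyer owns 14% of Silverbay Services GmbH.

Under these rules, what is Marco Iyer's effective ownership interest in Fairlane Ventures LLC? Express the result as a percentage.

By parent–child attribution (R3), Marco Iyer is treated as also owning Oren Iyer's interest in Highfield Media Ltd, giving 71% + 25% = 96%.
Chain via Larkspur Energy Co. (R1): 58% × 42% = 24.36% of Fairlane Ventures LLC.
Chain via Silverbay Services GmbH (R1): 14% × 12% = 1.68% of Fairlane Ventures LLC.
Chain via Highfield Media Ltd (R1): 96% × 25% = 24% of Fairlane Ventures LLC.
Aggregating (R2): 24.36% + 1.68% + 24% = 50.04%.

50.04%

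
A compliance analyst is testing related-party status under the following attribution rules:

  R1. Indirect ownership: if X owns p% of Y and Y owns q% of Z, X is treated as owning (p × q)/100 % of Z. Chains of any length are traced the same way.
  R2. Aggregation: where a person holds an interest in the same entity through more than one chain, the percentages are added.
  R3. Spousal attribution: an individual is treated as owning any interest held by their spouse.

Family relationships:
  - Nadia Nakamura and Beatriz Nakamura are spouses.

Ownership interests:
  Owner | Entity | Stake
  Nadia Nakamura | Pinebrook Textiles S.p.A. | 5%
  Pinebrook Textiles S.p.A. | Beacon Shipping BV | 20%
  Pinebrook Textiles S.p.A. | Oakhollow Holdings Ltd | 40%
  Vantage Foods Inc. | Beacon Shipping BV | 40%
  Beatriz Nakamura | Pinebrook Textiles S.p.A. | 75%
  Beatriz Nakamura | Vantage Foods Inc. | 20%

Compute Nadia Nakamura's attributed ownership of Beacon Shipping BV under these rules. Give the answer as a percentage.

By spousal attribution (R3), Nadia Nakamura is treated as also owning Beatriz Nakamura's interest in Pinebrook Textiles S.p.A, giving 5% + 75% = 80%.
By spousal attribution (R3), Nadia Nakamura is treated as owning Beatriz Nakamura's 20% interest in Vantage Foods Inc.
Chain via Pinebrook Textiles S.p.A. (R1): 80% × 20% = 16% of Beacon Shipping BV.
Chain via Vantage Foods Inc. (R1): 20% × 40% = 8% of Beacon Shipping BV.
Aggregating (R2): 16% + 8% = 24%.

24%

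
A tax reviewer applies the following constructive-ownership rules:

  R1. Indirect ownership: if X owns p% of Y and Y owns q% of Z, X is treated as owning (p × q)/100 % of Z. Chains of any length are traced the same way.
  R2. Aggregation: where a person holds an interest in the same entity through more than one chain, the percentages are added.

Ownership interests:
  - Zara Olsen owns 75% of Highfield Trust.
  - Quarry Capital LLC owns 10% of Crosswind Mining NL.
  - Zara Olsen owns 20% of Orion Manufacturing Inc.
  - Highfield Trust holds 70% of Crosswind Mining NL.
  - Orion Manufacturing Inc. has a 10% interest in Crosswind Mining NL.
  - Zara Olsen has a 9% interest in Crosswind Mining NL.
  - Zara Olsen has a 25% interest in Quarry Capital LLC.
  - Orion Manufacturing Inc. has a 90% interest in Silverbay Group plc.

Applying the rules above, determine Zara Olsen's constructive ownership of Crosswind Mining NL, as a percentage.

Chain via Quarry Capital LLC (R1): 25% × 10% = 2.5% of Crosswind Mining NL.
Chain via Orion Manufacturing Inc. (R1): 20% × 10% = 2% of Crosswind Mining NL.
Chain via Highfield Trust (R1): 75% × 70% = 52.5% of Crosswind Mining NL.
Direct interest in Crosswind Mining NL: 9%.
Aggregating (R2): 2.5% + 2% + 52.5% + 9% = 66%.

66%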